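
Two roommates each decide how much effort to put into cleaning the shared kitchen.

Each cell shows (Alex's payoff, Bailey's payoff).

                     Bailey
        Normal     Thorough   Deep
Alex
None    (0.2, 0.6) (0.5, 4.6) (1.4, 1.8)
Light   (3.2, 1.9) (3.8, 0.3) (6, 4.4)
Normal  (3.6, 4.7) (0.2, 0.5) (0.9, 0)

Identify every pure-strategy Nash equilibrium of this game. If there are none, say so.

(None, Normal): Alex can switch to Light (0.2 → 3.2). Not NE.
(None, Thorough): Alex can switch to Light (0.5 → 3.8). Not NE.
(None, Deep): Alex can switch to Light (1.4 → 6). Not NE.
(Light, Normal): Alex can switch to Normal (3.2 → 3.6). Not NE.
(Light, Thorough): Bailey can switch to Normal (0.3 → 1.9). Not NE.
(Light, Deep): Alex gets 6, best alternative 1.4; Bailey gets 4.4, best alternative 1.9. No profitable deviation — NE.
(Normal, Normal): Alex gets 3.6, best alternative 3.2; Bailey gets 4.7, best alternative 0.5. No profitable deviation — NE.
(Normal, Thorough): Alex can switch to None (0.2 → 0.5). Not NE.
(Normal, Deep): Alex can switch to None (0.9 → 1.4). Not NE.

Pure-strategy Nash equilibria: (Light, Deep), (Normal, Normal)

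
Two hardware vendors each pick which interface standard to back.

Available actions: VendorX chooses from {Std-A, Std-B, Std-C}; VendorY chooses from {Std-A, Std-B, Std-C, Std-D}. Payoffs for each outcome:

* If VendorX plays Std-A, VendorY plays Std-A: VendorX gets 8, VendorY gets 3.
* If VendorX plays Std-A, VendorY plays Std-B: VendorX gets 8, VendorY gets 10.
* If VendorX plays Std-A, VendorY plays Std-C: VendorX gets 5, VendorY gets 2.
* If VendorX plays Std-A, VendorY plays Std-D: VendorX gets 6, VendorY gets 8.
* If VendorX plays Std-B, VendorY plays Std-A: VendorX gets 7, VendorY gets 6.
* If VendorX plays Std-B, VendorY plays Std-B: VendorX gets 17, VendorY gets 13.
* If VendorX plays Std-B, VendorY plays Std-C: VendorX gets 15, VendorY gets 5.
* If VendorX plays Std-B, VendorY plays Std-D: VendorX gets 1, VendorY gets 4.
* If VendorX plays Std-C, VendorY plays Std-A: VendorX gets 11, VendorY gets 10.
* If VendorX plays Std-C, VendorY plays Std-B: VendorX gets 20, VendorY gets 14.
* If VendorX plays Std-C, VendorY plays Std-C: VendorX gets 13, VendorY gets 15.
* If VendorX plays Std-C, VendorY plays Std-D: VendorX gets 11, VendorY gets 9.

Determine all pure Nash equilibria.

Mark each player's best response to every combination of opponents' strategies; a profile where every player is best-responding is a pure Nash equilibrium.
VendorX against Std-A: payoffs 8, 7, 11 → best response Std-C.
VendorX against Std-B: payoffs 8, 17, 20 → best response Std-C.
VendorX against Std-C: payoffs 5, 15, 13 → best response Std-B.
VendorX against Std-D: payoffs 6, 1, 11 → best response Std-C.
VendorY against Std-A: payoffs 3, 10, 2, 8 → best response Std-B.
VendorY against Std-B: payoffs 6, 13, 5, 4 → best response Std-B.
VendorY against Std-C: payoffs 10, 14, 15, 9 → best response Std-C.
No profile is a mutual best response for all players.

No pure-strategy Nash equilibrium.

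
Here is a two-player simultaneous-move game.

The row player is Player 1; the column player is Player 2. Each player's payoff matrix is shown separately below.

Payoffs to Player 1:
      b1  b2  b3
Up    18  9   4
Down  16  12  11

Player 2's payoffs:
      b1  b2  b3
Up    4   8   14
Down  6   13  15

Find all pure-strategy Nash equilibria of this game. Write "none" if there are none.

For each player, find the best response to each opponent profile; mutual best responses are the pure NE.
Player 1 against b1: payoffs 18, 16 → best response Up.
Player 1 against b2: payoffs 9, 12 → best response Down.
Player 1 against b3: payoffs 4, 11 → best response Down.
Player 2 against Up: payoffs 4, 8, 14 → best response b3.
Player 2 against Down: payoffs 6, 13, 15 → best response b3.
Mutual best responses: (Down, b3).

Pure NE: (Down, b3)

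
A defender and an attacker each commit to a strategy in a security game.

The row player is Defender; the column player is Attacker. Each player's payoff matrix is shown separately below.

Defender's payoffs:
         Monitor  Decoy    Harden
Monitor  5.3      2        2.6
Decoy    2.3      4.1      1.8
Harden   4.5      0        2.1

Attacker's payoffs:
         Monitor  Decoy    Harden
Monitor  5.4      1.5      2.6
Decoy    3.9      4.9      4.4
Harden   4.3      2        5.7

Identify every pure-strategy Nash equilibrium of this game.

Mark each player's best response to every combination of opponents' strategies; a profile where every player is best-responding is a pure Nash equilibrium.
Defender against Monitor: payoffs 5.3, 2.3, 4.5 → best response Monitor.
Defender against Decoy: payoffs 2, 4.1, 0 → best response Decoy.
Defender against Harden: payoffs 2.6, 1.8, 2.1 → best response Monitor.
Attacker against Monitor: payoffs 5.4, 1.5, 2.6 → best response Monitor.
Attacker against Decoy: payoffs 3.9, 4.9, 4.4 → best response Decoy.
Attacker against Harden: payoffs 4.3, 2, 5.7 → best response Harden.
Mutual best responses: (Monitor, Monitor); (Decoy, Decoy).

The pure Nash equilibria are (Monitor, Monitor) and (Decoy, Decoy).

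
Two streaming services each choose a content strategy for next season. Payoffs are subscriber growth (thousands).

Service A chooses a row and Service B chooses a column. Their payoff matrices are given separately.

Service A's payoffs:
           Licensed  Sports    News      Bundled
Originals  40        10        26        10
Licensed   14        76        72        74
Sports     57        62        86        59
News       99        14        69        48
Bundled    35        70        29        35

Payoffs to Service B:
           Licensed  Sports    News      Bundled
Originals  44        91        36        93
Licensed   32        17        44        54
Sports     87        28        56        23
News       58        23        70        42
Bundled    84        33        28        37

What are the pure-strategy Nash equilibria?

The unique pure-strategy Nash equilibrium is (Licensed, Bundled).

(Originals, Licensed): Service A can switch to Sports (40 → 57). Not NE.
(Originals, Sports): Service A can switch to Licensed (10 → 76). Not NE.
(Originals, News): Service A can switch to Licensed (26 → 72). Not NE.
(Originals, Bundled): Service A can switch to Licensed (10 → 74). Not NE.
(Licensed, Licensed): Service A can switch to Originals (14 → 40). Not NE.
(Licensed, Sports): Service B can switch to Licensed (17 → 32). Not NE.
(Licensed, News): Service A can switch to Sports (72 → 86). Not NE.
(Licensed, Bundled): Service A gets 74, best alternative 59; Service B gets 54, best alternative 44. No profitable deviation — NE.
(Sports, Licensed): Service A can switch to News (57 → 99). Not NE.
(Sports, Sports): Service A can switch to Licensed (62 → 76). Not NE.
(Sports, News): Service B can switch to Licensed (56 → 87). Not NE.
(The remaining 9 profiles each have a profitable deviation by the same check.)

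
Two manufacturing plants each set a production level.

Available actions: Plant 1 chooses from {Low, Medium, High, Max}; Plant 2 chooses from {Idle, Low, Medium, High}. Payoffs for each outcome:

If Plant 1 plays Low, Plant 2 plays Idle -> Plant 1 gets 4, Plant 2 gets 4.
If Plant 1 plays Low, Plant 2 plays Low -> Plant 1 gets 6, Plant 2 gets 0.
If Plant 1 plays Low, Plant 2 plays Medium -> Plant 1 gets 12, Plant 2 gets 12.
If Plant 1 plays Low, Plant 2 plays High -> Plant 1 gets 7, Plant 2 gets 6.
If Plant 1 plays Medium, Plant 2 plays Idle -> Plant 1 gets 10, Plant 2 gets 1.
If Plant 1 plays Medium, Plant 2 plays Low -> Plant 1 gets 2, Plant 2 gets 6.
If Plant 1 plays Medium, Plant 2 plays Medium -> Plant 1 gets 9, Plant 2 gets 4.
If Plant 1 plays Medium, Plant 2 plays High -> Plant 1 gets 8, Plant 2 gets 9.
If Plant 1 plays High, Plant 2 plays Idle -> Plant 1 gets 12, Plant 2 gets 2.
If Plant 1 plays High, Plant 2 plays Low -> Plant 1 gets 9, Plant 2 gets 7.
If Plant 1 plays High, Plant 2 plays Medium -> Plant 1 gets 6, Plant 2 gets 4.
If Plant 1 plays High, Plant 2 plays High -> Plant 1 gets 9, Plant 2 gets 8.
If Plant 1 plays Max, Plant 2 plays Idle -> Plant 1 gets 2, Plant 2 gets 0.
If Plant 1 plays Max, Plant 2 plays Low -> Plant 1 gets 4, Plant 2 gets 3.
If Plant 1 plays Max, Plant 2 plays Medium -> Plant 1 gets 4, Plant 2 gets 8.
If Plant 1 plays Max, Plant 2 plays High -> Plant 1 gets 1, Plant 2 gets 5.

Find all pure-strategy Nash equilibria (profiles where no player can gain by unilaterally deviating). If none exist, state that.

(Low, Medium), (High, High)

Mark each player's best response to every combination of opponents' strategies; a profile where every player is best-responding is a pure Nash equilibrium.
Plant 1 against Idle: payoffs 4, 10, 12, 2 → best response High.
Plant 1 against Low: payoffs 6, 2, 9, 4 → best response High.
Plant 1 against Medium: payoffs 12, 9, 6, 4 → best response Low.
Plant 1 against High: payoffs 7, 8, 9, 1 → best response High.
Plant 2 against Low: payoffs 4, 0, 12, 6 → best response Medium.
Plant 2 against Medium: payoffs 1, 6, 4, 9 → best response High.
Plant 2 against High: payoffs 2, 7, 4, 8 → best response High.
Plant 2 against Max: payoffs 0, 3, 8, 5 → best response Medium.
Mutual best responses: (Low, Medium); (High, High).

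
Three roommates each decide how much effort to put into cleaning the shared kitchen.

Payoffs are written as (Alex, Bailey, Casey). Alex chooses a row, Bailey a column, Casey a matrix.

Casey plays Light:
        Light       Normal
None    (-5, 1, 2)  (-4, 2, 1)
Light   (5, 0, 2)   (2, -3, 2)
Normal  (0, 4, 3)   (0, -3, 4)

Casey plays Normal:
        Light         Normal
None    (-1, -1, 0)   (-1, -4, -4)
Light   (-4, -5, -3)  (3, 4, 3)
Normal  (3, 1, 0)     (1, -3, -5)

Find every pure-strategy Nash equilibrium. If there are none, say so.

Alex against (Light, Light): payoffs -5, 5, 0 → best response Light.
Alex against (Light, Normal): payoffs -1, -4, 3 → best response Normal.
Alex against (Normal, Light): payoffs -4, 2, 0 → best response Light.
Alex against (Normal, Normal): payoffs -1, 3, 1 → best response Light.
Bailey against (None, Light): payoffs 1, 2 → best response Normal.
Bailey against (None, Normal): payoffs -1, -4 → best response Light.
Bailey against (Light, Light): payoffs 0, -3 → best response Light.
Bailey against (Light, Normal): payoffs -5, 4 → best response Normal.
Bailey against (Normal, Light): payoffs 4, -3 → best response Light.
Bailey against (Normal, Normal): payoffs 1, -3 → best response Light.
Casey against (None, Light): payoffs 2, 0 → best response Light.
Casey against (None, Normal): payoffs 1, -4 → best response Light.
Casey against (Light, Light): payoffs 2, -3 → best response Light.
Casey against (Light, Normal): payoffs 2, 3 → best response Normal.
Casey against (Normal, Light): payoffs 3, 0 → best response Light.
Casey against (Normal, Normal): payoffs 4, -5 → best response Light.
Mutual best responses: (Light, Light, Light); (Light, Normal, Normal).

(Light, Light, Light) and (Light, Normal, Normal)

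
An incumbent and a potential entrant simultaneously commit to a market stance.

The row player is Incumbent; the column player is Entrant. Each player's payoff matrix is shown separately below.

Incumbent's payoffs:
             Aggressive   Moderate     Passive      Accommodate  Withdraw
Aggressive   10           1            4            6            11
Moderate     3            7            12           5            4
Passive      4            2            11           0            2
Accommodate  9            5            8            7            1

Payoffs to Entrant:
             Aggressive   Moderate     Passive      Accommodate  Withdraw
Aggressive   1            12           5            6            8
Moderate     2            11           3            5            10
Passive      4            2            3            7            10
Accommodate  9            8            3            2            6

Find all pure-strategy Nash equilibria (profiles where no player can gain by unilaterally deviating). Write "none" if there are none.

The unique pure-strategy Nash equilibrium is (Moderate, Moderate).

Mark each player's best response to every combination of opponents' strategies; a profile where every player is best-responding is a pure Nash equilibrium.
Incumbent against Aggressive: payoffs 10, 3, 4, 9 → best response Aggressive.
Incumbent against Moderate: payoffs 1, 7, 2, 5 → best response Moderate.
Incumbent against Passive: payoffs 4, 12, 11, 8 → best response Moderate.
Incumbent against Accommodate: payoffs 6, 5, 0, 7 → best response Accommodate.
Incumbent against Withdraw: payoffs 11, 4, 2, 1 → best response Aggressive.
Entrant against Aggressive: payoffs 1, 12, 5, 6, 8 → best response Moderate.
Entrant against Moderate: payoffs 2, 11, 3, 5, 10 → best response Moderate.
Entrant against Passive: payoffs 4, 2, 3, 7, 10 → best response Withdraw.
Entrant against Accommodate: payoffs 9, 8, 3, 2, 6 → best response Aggressive.
Mutual best responses: (Moderate, Moderate).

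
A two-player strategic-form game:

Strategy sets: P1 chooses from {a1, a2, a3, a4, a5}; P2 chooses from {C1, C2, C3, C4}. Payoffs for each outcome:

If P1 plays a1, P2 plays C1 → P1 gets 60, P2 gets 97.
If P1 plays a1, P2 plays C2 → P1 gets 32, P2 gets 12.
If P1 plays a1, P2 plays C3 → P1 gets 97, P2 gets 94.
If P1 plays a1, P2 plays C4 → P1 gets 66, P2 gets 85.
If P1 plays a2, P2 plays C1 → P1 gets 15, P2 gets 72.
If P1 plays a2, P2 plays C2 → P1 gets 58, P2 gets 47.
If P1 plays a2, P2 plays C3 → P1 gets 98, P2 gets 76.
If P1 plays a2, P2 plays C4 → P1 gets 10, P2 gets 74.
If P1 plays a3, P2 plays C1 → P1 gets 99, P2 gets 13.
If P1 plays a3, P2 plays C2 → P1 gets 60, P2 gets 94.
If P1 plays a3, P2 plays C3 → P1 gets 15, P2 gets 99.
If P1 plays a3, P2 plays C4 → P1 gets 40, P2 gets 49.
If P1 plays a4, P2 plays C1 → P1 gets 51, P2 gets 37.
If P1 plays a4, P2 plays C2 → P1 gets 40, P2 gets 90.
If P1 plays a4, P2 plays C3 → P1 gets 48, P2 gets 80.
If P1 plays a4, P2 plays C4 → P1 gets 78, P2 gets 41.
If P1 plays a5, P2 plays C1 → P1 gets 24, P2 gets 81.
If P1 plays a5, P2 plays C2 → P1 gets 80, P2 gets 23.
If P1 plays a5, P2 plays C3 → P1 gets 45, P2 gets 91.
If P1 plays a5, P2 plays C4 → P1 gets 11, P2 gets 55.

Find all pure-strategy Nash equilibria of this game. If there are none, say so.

The unique pure-strategy Nash equilibrium is (a2, C3).

(a1, C1): P1 can switch to a3 (60 → 99). Not NE.
(a1, C2): P1 can switch to a2 (32 → 58). Not NE.
(a1, C3): P1 can switch to a2 (97 → 98). Not NE.
(a1, C4): P1 can switch to a4 (66 → 78). Not NE.
(a2, C1): P1 can switch to a1 (15 → 60). Not NE.
(a2, C2): P1 can switch to a3 (58 → 60). Not NE.
(a2, C3): P1 gets 98, best alternative 97; P2 gets 76, best alternative 74. No profitable deviation — NE.
(The remaining 13 profiles each have a profitable deviation by the same check.)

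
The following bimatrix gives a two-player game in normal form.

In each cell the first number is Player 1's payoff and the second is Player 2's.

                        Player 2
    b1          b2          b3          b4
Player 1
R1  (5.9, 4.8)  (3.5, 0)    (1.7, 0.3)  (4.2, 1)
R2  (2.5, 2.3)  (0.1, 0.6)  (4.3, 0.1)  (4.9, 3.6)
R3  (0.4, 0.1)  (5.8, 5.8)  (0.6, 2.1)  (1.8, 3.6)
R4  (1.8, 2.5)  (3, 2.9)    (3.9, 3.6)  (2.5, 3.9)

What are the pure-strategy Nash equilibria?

(R1, b1): Player 1 gets 5.9, best alternative 2.5; Player 2 gets 4.8, best alternative 1. No profitable deviation — NE.
(R1, b2): Player 1 can switch to R3 (3.5 → 5.8). Not NE.
(R1, b3): Player 1 can switch to R2 (1.7 → 4.3). Not NE.
(R1, b4): Player 1 can switch to R2 (4.2 → 4.9). Not NE.
(R2, b1): Player 1 can switch to R1 (2.5 → 5.9). Not NE.
(R2, b2): Player 1 can switch to R1 (0.1 → 3.5). Not NE.
(R2, b3): Player 2 can switch to b1 (0.1 → 2.3). Not NE.
(R2, b4): Player 1 gets 4.9, best alternative 4.2; Player 2 gets 3.6, best alternative 2.3. No profitable deviation — NE.
(R3, b2): Player 1 gets 5.8, best alternative 3.5; Player 2 gets 5.8, best alternative 3.6. No profitable deviation — NE.
(The remaining 7 profiles each have a profitable deviation by the same check.)

(R1, b1) and (R2, b4) and (R3, b2)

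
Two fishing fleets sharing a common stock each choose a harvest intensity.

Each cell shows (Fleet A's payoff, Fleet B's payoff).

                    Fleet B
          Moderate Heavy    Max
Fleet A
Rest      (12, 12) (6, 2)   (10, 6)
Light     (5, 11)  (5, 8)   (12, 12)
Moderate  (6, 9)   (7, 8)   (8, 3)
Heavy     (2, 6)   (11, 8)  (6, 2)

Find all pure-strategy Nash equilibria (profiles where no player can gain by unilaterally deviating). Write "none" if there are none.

(Rest, Moderate) and (Light, Max) and (Heavy, Heavy)

Fleet A against Moderate: payoffs 12, 5, 6, 2 → best response Rest.
Fleet A against Heavy: payoffs 6, 5, 7, 11 → best response Heavy.
Fleet A against Max: payoffs 10, 12, 8, 6 → best response Light.
Fleet B against Rest: payoffs 12, 2, 6 → best response Moderate.
Fleet B against Light: payoffs 11, 8, 12 → best response Max.
Fleet B against Moderate: payoffs 9, 8, 3 → best response Moderate.
Fleet B against Heavy: payoffs 6, 8, 2 → best response Heavy.
Mutual best responses: (Rest, Moderate); (Light, Max); (Heavy, Heavy).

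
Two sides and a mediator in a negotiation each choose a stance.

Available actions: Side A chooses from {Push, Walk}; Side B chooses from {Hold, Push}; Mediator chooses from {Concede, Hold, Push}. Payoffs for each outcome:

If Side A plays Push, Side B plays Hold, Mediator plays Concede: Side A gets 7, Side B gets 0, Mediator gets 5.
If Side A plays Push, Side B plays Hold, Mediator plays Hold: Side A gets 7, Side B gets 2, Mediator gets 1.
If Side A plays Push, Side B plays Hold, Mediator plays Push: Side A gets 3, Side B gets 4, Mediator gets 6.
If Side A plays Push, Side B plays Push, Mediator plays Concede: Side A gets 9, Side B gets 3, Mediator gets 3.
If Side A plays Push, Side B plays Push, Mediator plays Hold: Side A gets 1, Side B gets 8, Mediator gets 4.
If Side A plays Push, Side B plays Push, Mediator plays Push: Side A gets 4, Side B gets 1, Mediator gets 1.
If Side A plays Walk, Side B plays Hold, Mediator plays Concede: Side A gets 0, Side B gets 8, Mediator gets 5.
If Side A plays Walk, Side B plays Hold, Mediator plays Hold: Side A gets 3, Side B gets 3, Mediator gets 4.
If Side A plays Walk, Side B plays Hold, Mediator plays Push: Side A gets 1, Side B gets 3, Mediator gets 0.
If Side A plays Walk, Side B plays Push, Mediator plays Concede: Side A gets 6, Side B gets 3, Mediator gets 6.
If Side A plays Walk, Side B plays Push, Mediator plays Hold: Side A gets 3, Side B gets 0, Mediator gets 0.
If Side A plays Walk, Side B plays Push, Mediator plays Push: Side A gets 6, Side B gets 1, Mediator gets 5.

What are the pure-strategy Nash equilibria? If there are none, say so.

(Push, Hold, Concede): Side B can switch to Push (0 → 3). Not NE.
(Push, Hold, Hold): Side B can switch to Push (2 → 8). Not NE.
(Push, Hold, Push): Side A gets 3, best alternative 1; Side B gets 4, best alternative 1; Mediator gets 6, best alternative 5. No profitable deviation — NE.
(Push, Push, Concede): Mediator can switch to Hold (3 → 4). Not NE.
(Push, Push, Hold): Side A can switch to Walk (1 → 3). Not NE.
(Push, Push, Push): Side A can switch to Walk (4 → 6). Not NE.
(Walk, Hold, Concede): Side A can switch to Push (0 → 7). Not NE.
(Walk, Hold, Hold): Side A can switch to Push (3 → 7). Not NE.
(Walk, Hold, Push): Side A can switch to Push (1 → 3). Not NE.
(Walk, Push, Concede): Side A can switch to Push (6 → 9). Not NE.
(Walk, Push, Hold): Side B can switch to Hold (0 → 3). Not NE.
(The remaining 1 profile has a profitable deviation by the same check.)

(Push, Hold, Push)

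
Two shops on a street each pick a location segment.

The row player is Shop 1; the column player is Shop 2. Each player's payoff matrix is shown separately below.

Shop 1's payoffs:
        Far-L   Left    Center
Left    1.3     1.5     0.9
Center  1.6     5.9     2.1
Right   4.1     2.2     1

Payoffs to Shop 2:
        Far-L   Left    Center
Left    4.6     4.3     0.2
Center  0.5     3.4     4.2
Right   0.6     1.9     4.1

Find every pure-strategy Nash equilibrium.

(Center, Center)

Mark each player's best response to every combination of opponents' strategies; a profile where every player is best-responding is a pure Nash equilibrium.
Shop 1 against Far-L: payoffs 1.3, 1.6, 4.1 → best response Right.
Shop 1 against Left: payoffs 1.5, 5.9, 2.2 → best response Center.
Shop 1 against Center: payoffs 0.9, 2.1, 1 → best response Center.
Shop 2 against Left: payoffs 4.6, 4.3, 0.2 → best response Far-L.
Shop 2 against Center: payoffs 0.5, 3.4, 4.2 → best response Center.
Shop 2 against Right: payoffs 0.6, 1.9, 4.1 → best response Center.
Mutual best responses: (Center, Center).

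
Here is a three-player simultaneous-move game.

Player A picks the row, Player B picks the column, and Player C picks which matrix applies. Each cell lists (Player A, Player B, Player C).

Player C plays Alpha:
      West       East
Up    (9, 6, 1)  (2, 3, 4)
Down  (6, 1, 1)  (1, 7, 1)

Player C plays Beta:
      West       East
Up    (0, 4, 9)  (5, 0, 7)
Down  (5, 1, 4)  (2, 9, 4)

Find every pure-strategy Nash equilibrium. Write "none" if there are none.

No pure-strategy Nash equilibrium.

For each player, find the best response to each opponent profile; mutual best responses are the pure NE.
Player A against (West, Alpha): payoffs 9, 6 → best response Up.
Player A against (West, Beta): payoffs 0, 5 → best response Down.
Player A against (East, Alpha): payoffs 2, 1 → best response Up.
Player A against (East, Beta): payoffs 5, 2 → best response Up.
Player B against (Up, Alpha): payoffs 6, 3 → best response West.
Player B against (Up, Beta): payoffs 4, 0 → best response West.
Player B against (Down, Alpha): payoffs 1, 7 → best response East.
Player B against (Down, Beta): payoffs 1, 9 → best response East.
Player C against (Up, West): payoffs 1, 9 → best response Beta.
Player C against (Up, East): payoffs 4, 7 → best response Beta.
Player C against (Down, West): payoffs 1, 4 → best response Beta.
Player C against (Down, East): payoffs 1, 4 → best response Beta.
No profile is a mutual best response for all players.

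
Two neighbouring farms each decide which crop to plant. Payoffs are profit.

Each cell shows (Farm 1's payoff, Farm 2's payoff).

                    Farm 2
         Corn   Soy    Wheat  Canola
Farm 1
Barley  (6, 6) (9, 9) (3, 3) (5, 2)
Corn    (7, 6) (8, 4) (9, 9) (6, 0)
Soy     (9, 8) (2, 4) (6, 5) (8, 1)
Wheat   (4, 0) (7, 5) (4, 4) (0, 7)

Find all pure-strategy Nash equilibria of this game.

Farm 1 against Corn: payoffs 6, 7, 9, 4 → best response Soy.
Farm 1 against Soy: payoffs 9, 8, 2, 7 → best response Barley.
Farm 1 against Wheat: payoffs 3, 9, 6, 4 → best response Corn.
Farm 1 against Canola: payoffs 5, 6, 8, 0 → best response Soy.
Farm 2 against Barley: payoffs 6, 9, 3, 2 → best response Soy.
Farm 2 against Corn: payoffs 6, 4, 9, 0 → best response Wheat.
Farm 2 against Soy: payoffs 8, 4, 5, 1 → best response Corn.
Farm 2 against Wheat: payoffs 0, 5, 4, 7 → best response Canola.
Mutual best responses: (Barley, Soy); (Corn, Wheat); (Soy, Corn).

Pure-strategy Nash equilibria: (Barley, Soy); (Corn, Wheat); (Soy, Corn)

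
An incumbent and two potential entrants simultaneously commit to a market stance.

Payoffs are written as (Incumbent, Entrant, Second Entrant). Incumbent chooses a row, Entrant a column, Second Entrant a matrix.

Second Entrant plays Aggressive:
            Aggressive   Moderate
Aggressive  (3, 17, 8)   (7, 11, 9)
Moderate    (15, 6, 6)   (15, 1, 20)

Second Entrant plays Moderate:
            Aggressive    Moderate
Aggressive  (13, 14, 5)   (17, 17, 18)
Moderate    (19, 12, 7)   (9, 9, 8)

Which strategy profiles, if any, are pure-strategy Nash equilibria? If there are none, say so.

Mark each player's best response to every combination of opponents' strategies; a profile where every player is best-responding is a pure Nash equilibrium.
Incumbent against (Aggressive, Aggressive): payoffs 3, 15 → best response Moderate.
Incumbent against (Aggressive, Moderate): payoffs 13, 19 → best response Moderate.
Incumbent against (Moderate, Aggressive): payoffs 7, 15 → best response Moderate.
Incumbent against (Moderate, Moderate): payoffs 17, 9 → best response Aggressive.
Entrant against (Aggressive, Aggressive): payoffs 17, 11 → best response Aggressive.
Entrant against (Aggressive, Moderate): payoffs 14, 17 → best response Moderate.
Entrant against (Moderate, Aggressive): payoffs 6, 1 → best response Aggressive.
Entrant against (Moderate, Moderate): payoffs 12, 9 → best response Aggressive.
Second Entrant against (Aggressive, Aggressive): payoffs 8, 5 → best response Aggressive.
Second Entrant against (Aggressive, Moderate): payoffs 9, 18 → best response Moderate.
Second Entrant against (Moderate, Aggressive): payoffs 6, 7 → best response Moderate.
Second Entrant against (Moderate, Moderate): payoffs 20, 8 → best response Aggressive.
Mutual best responses: (Aggressive, Moderate, Moderate); (Moderate, Aggressive, Moderate).

Pure-strategy Nash equilibria: (Aggressive, Moderate, Moderate) and (Moderate, Aggressive, Moderate)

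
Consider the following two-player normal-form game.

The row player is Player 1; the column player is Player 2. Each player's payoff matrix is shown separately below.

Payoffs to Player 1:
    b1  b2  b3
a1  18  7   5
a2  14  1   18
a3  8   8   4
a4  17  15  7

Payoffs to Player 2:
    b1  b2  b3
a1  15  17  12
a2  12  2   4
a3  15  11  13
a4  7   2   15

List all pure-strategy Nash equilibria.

This game has no pure Nash equilibrium.

Player 1 against b1: payoffs 18, 14, 8, 17 → best response a1.
Player 1 against b2: payoffs 7, 1, 8, 15 → best response a4.
Player 1 against b3: payoffs 5, 18, 4, 7 → best response a2.
Player 2 against a1: payoffs 15, 17, 12 → best response b2.
Player 2 against a2: payoffs 12, 2, 4 → best response b1.
Player 2 against a3: payoffs 15, 11, 13 → best response b1.
Player 2 against a4: payoffs 7, 2, 15 → best response b3.
No profile is a mutual best response for all players.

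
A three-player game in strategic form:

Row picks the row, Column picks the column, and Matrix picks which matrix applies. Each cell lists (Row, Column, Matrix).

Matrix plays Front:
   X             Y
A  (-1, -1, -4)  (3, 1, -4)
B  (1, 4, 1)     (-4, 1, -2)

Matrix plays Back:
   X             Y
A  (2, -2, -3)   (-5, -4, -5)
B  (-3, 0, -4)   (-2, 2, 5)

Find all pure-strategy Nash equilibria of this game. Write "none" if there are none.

Row against (X, Front): payoffs -1, 1 → best response B.
Row against (X, Back): payoffs 2, -3 → best response A.
Row against (Y, Front): payoffs 3, -4 → best response A.
Row against (Y, Back): payoffs -5, -2 → best response B.
Column against (A, Front): payoffs -1, 1 → best response Y.
Column against (A, Back): payoffs -2, -4 → best response X.
Column against (B, Front): payoffs 4, 1 → best response X.
Column against (B, Back): payoffs 0, 2 → best response Y.
Matrix against (A, X): payoffs -4, -3 → best response Back.
Matrix against (A, Y): payoffs -4, -5 → best response Front.
Matrix against (B, X): payoffs 1, -4 → best response Front.
Matrix against (B, Y): payoffs -2, 5 → best response Back.
Mutual best responses: (A, X, Back); (A, Y, Front); (B, X, Front); (B, Y, Back).

Pure-strategy Nash equilibria: (A, X, Back), (A, Y, Front), (B, X, Front), (B, Y, Back)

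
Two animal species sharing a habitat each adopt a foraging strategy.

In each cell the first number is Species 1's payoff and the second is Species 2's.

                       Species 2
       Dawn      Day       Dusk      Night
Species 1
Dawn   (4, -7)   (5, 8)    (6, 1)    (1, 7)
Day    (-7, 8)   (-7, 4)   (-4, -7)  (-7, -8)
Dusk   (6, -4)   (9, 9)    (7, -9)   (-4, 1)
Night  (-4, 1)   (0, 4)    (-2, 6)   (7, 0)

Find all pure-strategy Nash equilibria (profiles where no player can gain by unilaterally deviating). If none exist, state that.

(Dawn, Dawn): Species 1 can switch to Dusk (4 → 6). Not NE.
(Dawn, Day): Species 1 can switch to Dusk (5 → 9). Not NE.
(Dawn, Dusk): Species 1 can switch to Dusk (6 → 7). Not NE.
(Dawn, Night): Species 1 can switch to Night (1 → 7). Not NE.
(Day, Dawn): Species 1 can switch to Dawn (-7 → 4). Not NE.
(Day, Day): Species 1 can switch to Dawn (-7 → 5). Not NE.
(Day, Dusk): Species 1 can switch to Dawn (-4 → 6). Not NE.
(Day, Night): Species 1 can switch to Dawn (-7 → 1). Not NE.
(Dusk, Dawn): Species 2 can switch to Day (-4 → 9). Not NE.
(Dusk, Day): Species 1 gets 9, best alternative 5; Species 2 gets 9, best alternative 1. No profitable deviation — NE.
(Dusk, Dusk): Species 2 can switch to Dawn (-9 → -4). Not NE.
(Dusk, Night): Species 1 can switch to Dawn (-4 → 1). Not NE.
(Night, Dawn): Species 1 can switch to Dawn (-4 → 4). Not NE.
(The remaining 3 profiles each have a profitable deviation by the same check.)

(Dusk, Day)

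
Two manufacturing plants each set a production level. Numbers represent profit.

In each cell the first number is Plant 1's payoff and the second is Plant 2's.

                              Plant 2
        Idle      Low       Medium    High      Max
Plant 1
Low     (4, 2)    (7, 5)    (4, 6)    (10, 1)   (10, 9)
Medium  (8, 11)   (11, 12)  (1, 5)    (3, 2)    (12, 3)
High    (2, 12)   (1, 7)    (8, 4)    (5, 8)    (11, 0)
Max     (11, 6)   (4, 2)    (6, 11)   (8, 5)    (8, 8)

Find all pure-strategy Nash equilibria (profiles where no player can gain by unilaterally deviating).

Pure NE: (Medium, Low)

Plant 1 against Idle: payoffs 4, 8, 2, 11 → best response Max.
Plant 1 against Low: payoffs 7, 11, 1, 4 → best response Medium.
Plant 1 against Medium: payoffs 4, 1, 8, 6 → best response High.
Plant 1 against High: payoffs 10, 3, 5, 8 → best response Low.
Plant 1 against Max: payoffs 10, 12, 11, 8 → best response Medium.
Plant 2 against Low: payoffs 2, 5, 6, 1, 9 → best response Max.
Plant 2 against Medium: payoffs 11, 12, 5, 2, 3 → best response Low.
Plant 2 against High: payoffs 12, 7, 4, 8, 0 → best response Idle.
Plant 2 against Max: payoffs 6, 2, 11, 5, 8 → best response Medium.
Mutual best responses: (Medium, Low).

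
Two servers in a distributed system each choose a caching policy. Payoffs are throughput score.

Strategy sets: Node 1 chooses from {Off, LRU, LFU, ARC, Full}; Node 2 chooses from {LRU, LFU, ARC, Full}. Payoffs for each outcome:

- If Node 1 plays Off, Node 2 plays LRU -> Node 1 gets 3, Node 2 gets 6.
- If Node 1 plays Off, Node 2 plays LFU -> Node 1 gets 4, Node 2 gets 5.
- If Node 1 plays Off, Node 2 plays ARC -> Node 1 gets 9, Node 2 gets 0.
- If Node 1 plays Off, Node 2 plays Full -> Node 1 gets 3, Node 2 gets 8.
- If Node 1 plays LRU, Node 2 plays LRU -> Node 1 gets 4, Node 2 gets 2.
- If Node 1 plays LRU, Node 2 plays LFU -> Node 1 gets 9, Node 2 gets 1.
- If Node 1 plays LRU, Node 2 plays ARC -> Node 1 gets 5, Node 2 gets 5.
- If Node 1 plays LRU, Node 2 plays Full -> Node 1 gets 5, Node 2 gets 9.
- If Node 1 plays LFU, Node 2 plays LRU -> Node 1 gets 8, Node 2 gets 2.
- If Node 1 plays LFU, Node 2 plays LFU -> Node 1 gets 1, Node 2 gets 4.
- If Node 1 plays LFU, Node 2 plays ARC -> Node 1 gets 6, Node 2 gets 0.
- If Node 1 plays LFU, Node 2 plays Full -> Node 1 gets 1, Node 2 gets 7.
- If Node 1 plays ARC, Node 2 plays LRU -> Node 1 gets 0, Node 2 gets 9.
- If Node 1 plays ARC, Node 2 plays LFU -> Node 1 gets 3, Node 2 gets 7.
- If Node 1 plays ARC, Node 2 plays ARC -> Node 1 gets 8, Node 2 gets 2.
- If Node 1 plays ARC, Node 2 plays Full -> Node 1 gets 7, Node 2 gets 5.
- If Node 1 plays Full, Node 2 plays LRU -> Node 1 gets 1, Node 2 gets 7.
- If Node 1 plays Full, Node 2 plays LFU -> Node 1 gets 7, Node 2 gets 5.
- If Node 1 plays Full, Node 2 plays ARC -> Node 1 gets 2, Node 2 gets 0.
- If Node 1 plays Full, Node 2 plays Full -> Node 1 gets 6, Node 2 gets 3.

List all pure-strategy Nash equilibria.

Mark each player's best response to every combination of opponents' strategies; a profile where every player is best-responding is a pure Nash equilibrium.
Node 1 against LRU: payoffs 3, 4, 8, 0, 1 → best response LFU.
Node 1 against LFU: payoffs 4, 9, 1, 3, 7 → best response LRU.
Node 1 against ARC: payoffs 9, 5, 6, 8, 2 → best response Off.
Node 1 against Full: payoffs 3, 5, 1, 7, 6 → best response ARC.
Node 2 against Off: payoffs 6, 5, 0, 8 → best response Full.
Node 2 against LRU: payoffs 2, 1, 5, 9 → best response Full.
Node 2 against LFU: payoffs 2, 4, 0, 7 → best response Full.
Node 2 against ARC: payoffs 9, 7, 2, 5 → best response LRU.
Node 2 against Full: payoffs 7, 5, 0, 3 → best response LRU.
No profile is a mutual best response for all players.

There is no pure-strategy Nash equilibrium.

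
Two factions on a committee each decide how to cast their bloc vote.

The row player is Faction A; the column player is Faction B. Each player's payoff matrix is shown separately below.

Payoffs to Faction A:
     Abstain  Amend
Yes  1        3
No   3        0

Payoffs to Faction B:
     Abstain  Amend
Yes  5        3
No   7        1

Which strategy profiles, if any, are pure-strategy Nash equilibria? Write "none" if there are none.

The unique pure-strategy Nash equilibrium is (No, Abstain).

Mark each player's best response to every combination of opponents' strategies; a profile where every player is best-responding is a pure Nash equilibrium.
Faction A against Abstain: payoffs 1, 3 → best response No.
Faction A against Amend: payoffs 3, 0 → best response Yes.
Faction B against Yes: payoffs 5, 3 → best response Abstain.
Faction B against No: payoffs 7, 1 → best response Abstain.
Mutual best responses: (No, Abstain).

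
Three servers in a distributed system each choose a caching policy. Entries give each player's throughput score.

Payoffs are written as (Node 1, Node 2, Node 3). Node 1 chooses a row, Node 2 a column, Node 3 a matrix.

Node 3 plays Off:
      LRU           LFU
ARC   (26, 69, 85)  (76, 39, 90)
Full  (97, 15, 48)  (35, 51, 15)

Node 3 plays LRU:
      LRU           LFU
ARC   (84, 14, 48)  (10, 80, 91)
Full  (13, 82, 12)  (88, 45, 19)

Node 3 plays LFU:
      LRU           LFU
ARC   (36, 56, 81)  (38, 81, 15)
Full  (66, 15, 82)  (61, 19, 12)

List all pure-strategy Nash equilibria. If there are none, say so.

This game has no pure Nash equilibrium.

(ARC, LRU, Off): Node 1 can switch to Full (26 → 97). Not NE.
(ARC, LRU, LRU): Node 2 can switch to LFU (14 → 80). Not NE.
(ARC, LRU, LFU): Node 1 can switch to Full (36 → 66). Not NE.
(ARC, LFU, Off): Node 2 can switch to LRU (39 → 69). Not NE.
(ARC, LFU, LRU): Node 1 can switch to Full (10 → 88). Not NE.
(ARC, LFU, LFU): Node 1 can switch to Full (38 → 61). Not NE.
(Full, LRU, Off): Node 2 can switch to LFU (15 → 51). Not NE.
(Full, LRU, LRU): Node 1 can switch to ARC (13 → 84). Not NE.
(Full, LRU, LFU): Node 2 can switch to LFU (15 → 19). Not NE.
(Full, LFU, Off): Node 1 can switch to ARC (35 → 76). Not NE.
(Full, LFU, LRU): Node 2 can switch to LRU (45 → 82). Not NE.
(Full, LFU, LFU): Node 3 can switch to Off (12 → 15). Not NE.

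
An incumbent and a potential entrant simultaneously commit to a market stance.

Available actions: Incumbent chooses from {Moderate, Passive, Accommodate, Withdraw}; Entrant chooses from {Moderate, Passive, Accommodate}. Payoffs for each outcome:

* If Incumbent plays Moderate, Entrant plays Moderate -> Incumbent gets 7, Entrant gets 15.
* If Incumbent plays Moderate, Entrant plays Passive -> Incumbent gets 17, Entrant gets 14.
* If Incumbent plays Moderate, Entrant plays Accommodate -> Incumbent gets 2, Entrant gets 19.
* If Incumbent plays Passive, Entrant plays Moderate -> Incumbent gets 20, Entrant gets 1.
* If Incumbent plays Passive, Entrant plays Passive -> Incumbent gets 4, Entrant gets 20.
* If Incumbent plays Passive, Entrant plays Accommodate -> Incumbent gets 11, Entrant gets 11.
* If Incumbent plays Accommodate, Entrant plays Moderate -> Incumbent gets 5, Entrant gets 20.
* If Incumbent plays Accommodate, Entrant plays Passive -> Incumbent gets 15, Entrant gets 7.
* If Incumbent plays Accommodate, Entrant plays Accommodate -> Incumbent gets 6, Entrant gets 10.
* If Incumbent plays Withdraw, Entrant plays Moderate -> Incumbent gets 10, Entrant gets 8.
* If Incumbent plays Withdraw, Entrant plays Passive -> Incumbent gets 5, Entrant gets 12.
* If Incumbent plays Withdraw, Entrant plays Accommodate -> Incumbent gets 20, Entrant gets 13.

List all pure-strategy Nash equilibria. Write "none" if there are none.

Pure NE: (Withdraw, Accommodate)

For each player, find the best response to each opponent profile; mutual best responses are the pure NE.
Incumbent against Moderate: payoffs 7, 20, 5, 10 → best response Passive.
Incumbent against Passive: payoffs 17, 4, 15, 5 → best response Moderate.
Incumbent against Accommodate: payoffs 2, 11, 6, 20 → best response Withdraw.
Entrant against Moderate: payoffs 15, 14, 19 → best response Accommodate.
Entrant against Passive: payoffs 1, 20, 11 → best response Passive.
Entrant against Accommodate: payoffs 20, 7, 10 → best response Moderate.
Entrant against Withdraw: payoffs 8, 12, 13 → best response Accommodate.
Mutual best responses: (Withdraw, Accommodate).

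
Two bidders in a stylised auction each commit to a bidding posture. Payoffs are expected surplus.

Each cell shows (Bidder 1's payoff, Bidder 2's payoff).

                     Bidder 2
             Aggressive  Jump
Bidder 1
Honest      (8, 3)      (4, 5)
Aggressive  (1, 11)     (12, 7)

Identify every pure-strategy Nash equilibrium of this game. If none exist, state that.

none

(Honest, Aggressive): Bidder 2 can switch to Jump (3 → 5). Not NE.
(Honest, Jump): Bidder 1 can switch to Aggressive (4 → 12). Not NE.
(Aggressive, Aggressive): Bidder 1 can switch to Honest (1 → 8). Not NE.
(Aggressive, Jump): Bidder 2 can switch to Aggressive (7 → 11). Not NE.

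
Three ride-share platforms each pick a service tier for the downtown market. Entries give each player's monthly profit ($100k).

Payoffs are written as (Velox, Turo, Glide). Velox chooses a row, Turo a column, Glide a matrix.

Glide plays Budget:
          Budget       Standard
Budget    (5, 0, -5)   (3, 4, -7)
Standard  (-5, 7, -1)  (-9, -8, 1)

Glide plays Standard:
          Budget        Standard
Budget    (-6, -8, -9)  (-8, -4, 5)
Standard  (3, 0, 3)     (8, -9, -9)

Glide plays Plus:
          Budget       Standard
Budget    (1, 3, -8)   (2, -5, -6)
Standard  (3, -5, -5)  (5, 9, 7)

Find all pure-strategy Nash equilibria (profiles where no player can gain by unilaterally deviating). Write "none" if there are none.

(Budget, Budget, Budget): Turo can switch to Standard (0 → 4). Not NE.
(Budget, Budget, Standard): Velox can switch to Standard (-6 → 3). Not NE.
(Budget, Budget, Plus): Velox can switch to Standard (1 → 3). Not NE.
(Budget, Standard, Budget): Glide can switch to Standard (-7 → 5). Not NE.
(Budget, Standard, Standard): Velox can switch to Standard (-8 → 8). Not NE.
(Budget, Standard, Plus): Velox can switch to Standard (2 → 5). Not NE.
(Standard, Budget, Budget): Velox can switch to Budget (-5 → 5). Not NE.
(Standard, Budget, Standard): Velox gets 3, best alternative -6; Turo gets 0, best alternative -9; Glide gets 3, best alternative -1. No profitable deviation — NE.
(Standard, Budget, Plus): Turo can switch to Standard (-5 → 9). Not NE.
(Standard, Standard, Budget): Velox can switch to Budget (-9 → 3). Not NE.
(Standard, Standard, Standard): Turo can switch to Budget (-9 → 0). Not NE.
(Standard, Standard, Plus): Velox gets 5, best alternative 2; Turo gets 9, best alternative -5; Glide gets 7, best alternative 1. No profitable deviation — NE.

The pure Nash equilibria are (Standard, Budget, Standard) and (Standard, Standard, Plus).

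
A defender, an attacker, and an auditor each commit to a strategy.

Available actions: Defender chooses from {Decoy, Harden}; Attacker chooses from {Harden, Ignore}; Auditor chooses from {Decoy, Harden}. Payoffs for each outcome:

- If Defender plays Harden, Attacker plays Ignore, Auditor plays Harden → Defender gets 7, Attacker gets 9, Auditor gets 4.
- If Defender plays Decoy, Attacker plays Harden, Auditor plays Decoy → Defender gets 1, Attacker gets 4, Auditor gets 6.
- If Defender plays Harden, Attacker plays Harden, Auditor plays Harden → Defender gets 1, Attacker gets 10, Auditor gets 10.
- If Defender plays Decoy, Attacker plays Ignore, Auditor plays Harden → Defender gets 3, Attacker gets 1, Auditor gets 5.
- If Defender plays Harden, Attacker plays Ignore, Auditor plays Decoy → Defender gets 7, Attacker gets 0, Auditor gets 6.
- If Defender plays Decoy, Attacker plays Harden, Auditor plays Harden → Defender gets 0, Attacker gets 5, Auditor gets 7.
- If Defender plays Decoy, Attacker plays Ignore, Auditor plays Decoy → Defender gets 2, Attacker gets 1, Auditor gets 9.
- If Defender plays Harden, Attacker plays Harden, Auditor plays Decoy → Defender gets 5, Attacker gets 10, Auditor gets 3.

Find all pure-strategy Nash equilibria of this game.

Pure NE: (Harden, Harden, Harden)

Defender against (Harden, Decoy): payoffs 1, 5 → best response Harden.
Defender against (Harden, Harden): payoffs 0, 1 → best response Harden.
Defender against (Ignore, Decoy): payoffs 2, 7 → best response Harden.
Defender against (Ignore, Harden): payoffs 3, 7 → best response Harden.
Attacker against (Decoy, Decoy): payoffs 4, 1 → best response Harden.
Attacker against (Decoy, Harden): payoffs 5, 1 → best response Harden.
Attacker against (Harden, Decoy): payoffs 10, 0 → best response Harden.
Attacker against (Harden, Harden): payoffs 10, 9 → best response Harden.
Auditor against (Decoy, Harden): payoffs 6, 7 → best response Harden.
Auditor against (Decoy, Ignore): payoffs 9, 5 → best response Decoy.
Auditor against (Harden, Harden): payoffs 3, 10 → best response Harden.
Auditor against (Harden, Ignore): payoffs 6, 4 → best response Decoy.
Mutual best responses: (Harden, Harden, Harden).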